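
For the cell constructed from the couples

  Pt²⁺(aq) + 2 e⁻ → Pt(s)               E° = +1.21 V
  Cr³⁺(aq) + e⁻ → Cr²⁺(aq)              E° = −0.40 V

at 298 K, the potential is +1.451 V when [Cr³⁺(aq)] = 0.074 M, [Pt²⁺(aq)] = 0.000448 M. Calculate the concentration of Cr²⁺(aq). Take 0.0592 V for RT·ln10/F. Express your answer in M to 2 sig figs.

With Pt²⁺/Pt at the cathode and Cr³⁺/Cr²⁺ at the anode, E°cell = +1.21 − (−0.40) = +1.61 V (n = 2).
Rearranging E = E° − (0.0592/n)·log Q gives log Q = 2(+1.61 − (+1.451))/0.0592 = 5.372.
The balanced reaction is Pt²⁺(aq) + 2 Cr²⁺(aq) → Pt(s) + 2 Cr³⁺(aq), so Q = [Cr³⁺(aq)]^2 / ([Pt²⁺(aq)]·[Cr²⁺(aq)]^2).
Substituting the known concentrations and solving, log [Cr²⁺(aq)] = −2.142 and [Cr²⁺(aq)] = 0.0072 M.

0.0072 M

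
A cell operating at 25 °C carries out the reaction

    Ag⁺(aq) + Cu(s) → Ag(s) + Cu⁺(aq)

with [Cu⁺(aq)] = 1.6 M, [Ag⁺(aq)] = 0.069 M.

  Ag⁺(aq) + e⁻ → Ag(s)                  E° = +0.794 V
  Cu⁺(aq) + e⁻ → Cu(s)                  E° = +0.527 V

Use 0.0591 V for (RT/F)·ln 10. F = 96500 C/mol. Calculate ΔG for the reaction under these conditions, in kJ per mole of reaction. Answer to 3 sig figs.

E°cell = +0.794 − (+0.527) = +0.267 V; the balanced reaction transfers n = 1 electron.
Q = [Cu⁺(aq)] / [Ag⁺(aq)] = 23.2, so log Q = 1.365 and E = +0.267 − (0.0591/1)(1.365) = +0.1863 V.
ΔG = −nFE = −(1)(96500)(+0.1863) J/mol = −18.0 kJ/mol.

−18.0 kJ/mol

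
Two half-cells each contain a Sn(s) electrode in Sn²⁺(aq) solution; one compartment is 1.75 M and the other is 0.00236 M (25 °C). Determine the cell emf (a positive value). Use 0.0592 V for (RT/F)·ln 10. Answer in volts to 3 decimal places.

0.085 V

For a concentration cell E°cell = 0, since both electrodes use the same couple.
The compartment with the higher Sn²⁺(aq) concentration (1.75 M) acts as the cathode; ions are reduced there and produced at the dilute (0.00236 M) anode.
With n = 2, Ecell = −(0.0592/2)·log([dilute]/[conc]) = −(0.0592/2)·log(0.00236/1.75) = +0.085 V.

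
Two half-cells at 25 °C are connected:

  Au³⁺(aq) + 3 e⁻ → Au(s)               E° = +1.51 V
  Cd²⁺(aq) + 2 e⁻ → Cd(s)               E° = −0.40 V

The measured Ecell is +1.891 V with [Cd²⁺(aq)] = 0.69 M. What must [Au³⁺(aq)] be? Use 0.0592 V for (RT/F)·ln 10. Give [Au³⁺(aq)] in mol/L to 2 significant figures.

Au³⁺/Au is the cathode (higher E°); E°cell = +1.51 − (−0.40) = +1.91 V with n = 6.
From the Nernst equation, log Q = n(E° − E)/0.0592 = 6·(+1.91 − (+1.891))/0.0592 = 1.926.
Balancing electrons gives 2 Au³⁺(aq) + 3 Cd(s) → 2 Au(s) + 3 Cd²⁺(aq); thus Q = [Cd²⁺(aq)]^3 / [Au³⁺(aq)]^2.
Isolating [Au³⁺(aq)] in Q = 10^{1.926} yields log [Au³⁺(aq)] = −1.205, i.e. 0.062 M.

0.062 M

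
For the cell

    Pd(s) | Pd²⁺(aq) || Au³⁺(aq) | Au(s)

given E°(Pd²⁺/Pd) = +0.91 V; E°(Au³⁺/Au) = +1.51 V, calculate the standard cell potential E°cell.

+0.60 V

By convention the left-hand electrode in cell notation is the anode (oxidation) and the right-hand electrode is the cathode (reduction).
E°cell = E°(right) − E°(left) = +1.51 − (+0.91) = +0.60 V.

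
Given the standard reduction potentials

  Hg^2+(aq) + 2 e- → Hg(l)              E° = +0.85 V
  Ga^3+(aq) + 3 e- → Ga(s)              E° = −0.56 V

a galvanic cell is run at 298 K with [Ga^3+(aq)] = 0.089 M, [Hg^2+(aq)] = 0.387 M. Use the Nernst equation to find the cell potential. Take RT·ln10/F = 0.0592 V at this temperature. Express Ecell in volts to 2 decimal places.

+1.42 V

Since E°(Hg²⁺/Hg) > E°(Ga³⁺/Ga), Hg²⁺/Hg serves as the cathode.
E°cell = +0.85 − (−0.56) = +1.41 V, with n = 6 electrons transferred.
For the overall reaction 3 Hg^2+(aq) + 2 Ga(s) → 3 Hg(l) + 2 Ga^3+(aq), Q = [Ga^3+(aq)]^2 / [Hg^2+(aq)]^3 = 0.137, giving log Q = −0.864.
E = E° − (0.0592/n)·log Q = +1.41 − (0.0592/6)(−0.864) = +1.42 V.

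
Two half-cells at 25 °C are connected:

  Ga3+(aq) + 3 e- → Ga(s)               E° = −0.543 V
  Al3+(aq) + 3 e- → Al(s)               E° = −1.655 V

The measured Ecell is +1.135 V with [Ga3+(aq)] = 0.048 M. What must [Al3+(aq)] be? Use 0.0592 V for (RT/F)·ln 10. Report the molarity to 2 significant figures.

0.0033 M

The Ga³⁺/Ga couple has the larger reduction potential, so it is the cathode: E°cell = −0.543 − (−1.655) = +1.112 V and n = 3.
Rearranging E = E° − (0.0592/n)·log Q gives log Q = 3(+1.112 − (+1.135))/0.0592 = −1.166.
The balanced reaction is Ga3+(aq) + Al(s) → Ga(s) + Al3+(aq), so Q = [Al3+(aq)] / [Ga3+(aq)].
Substituting the known concentrations and solving, log [Al3+(aq)] = −2.485 and [Al3+(aq)] = 0.0033 M.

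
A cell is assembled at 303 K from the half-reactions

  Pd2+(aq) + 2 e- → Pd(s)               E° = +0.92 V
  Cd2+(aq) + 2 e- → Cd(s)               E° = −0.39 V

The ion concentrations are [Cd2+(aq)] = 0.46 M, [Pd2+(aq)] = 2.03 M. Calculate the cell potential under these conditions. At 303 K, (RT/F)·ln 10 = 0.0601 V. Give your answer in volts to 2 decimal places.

+1.33 V

Since E°(Pd²⁺/Pd) > E°(Cd²⁺/Cd), Pd²⁺/Pd serves as the cathode.
E°cell = E°cat − E°an = +0.92 − (−0.39) = +1.31 V; n = 2.
The balanced reaction is Pd2+(aq) + Cd(s) → Pd(s) + Cd2+(aq), so Q = [Cd2+(aq)] / [Pd2+(aq)] = 0.227 and log Q = −0.645.
By the Nernst equation, E = +1.31 − (0.0601/2)·(−0.645) = +1.33 V.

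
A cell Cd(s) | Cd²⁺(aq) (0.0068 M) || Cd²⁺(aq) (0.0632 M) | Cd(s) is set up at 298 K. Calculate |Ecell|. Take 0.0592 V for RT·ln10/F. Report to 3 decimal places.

For a concentration cell E°cell = 0, since both electrodes use the same couple.
The compartment with the higher Cd²⁺(aq) concentration (0.0632 M) acts as the cathode; ions are reduced there and produced at the dilute (0.0068 M) anode.
With n = 2, Ecell = −(0.0592/2)·log([dilute]/[conc]) = −(0.0592/2)·log(0.0068/0.0632) = +0.029 V.

0.029 V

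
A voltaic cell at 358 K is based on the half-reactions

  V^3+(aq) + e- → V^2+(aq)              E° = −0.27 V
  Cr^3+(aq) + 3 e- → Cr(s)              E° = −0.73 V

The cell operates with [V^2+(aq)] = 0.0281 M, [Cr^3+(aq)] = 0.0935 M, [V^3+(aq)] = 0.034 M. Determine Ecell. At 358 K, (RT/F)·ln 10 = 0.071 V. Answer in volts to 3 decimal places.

Since E°(V³⁺/V²⁺) > E°(Cr³⁺/Cr), V³⁺/V²⁺ serves as the cathode.
E°cell = E°cat − E°an = −0.27 − (−0.73) = +0.46 V; n = 3.
The balanced reaction is 3 V^3+(aq) + Cr(s) → 3 V^2+(aq) + Cr^3+(aq), so Q = ([V^2+(aq)]^3·[Cr^3+(aq)]) / [V^3+(aq)]^3 = 0.0528 and log Q = −1.278.
E = E° − (0.071/n)·log Q = +0.46 − (0.071/3)(−1.278) = +0.490 V.

+0.490 V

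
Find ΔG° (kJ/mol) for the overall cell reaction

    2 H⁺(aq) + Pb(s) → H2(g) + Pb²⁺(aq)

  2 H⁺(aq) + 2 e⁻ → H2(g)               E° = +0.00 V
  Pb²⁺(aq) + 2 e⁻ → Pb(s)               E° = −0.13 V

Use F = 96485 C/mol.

In the reaction as written H⁺(aq) is reduced, so the 2H⁺/H₂ couple is the cathode and Pb²⁺/Pb is the anode.
E°cell = +0.00 − (−0.13) = +0.13 V; balancing electrons gives n = 2.
ΔG° = −nFE°cell = −(2)(96485)(+0.13) J/mol = −25.1 kJ/mol.

−25.1 kJ/mol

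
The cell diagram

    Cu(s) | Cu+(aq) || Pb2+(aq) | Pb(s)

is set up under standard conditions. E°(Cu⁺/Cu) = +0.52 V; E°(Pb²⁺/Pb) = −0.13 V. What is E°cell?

By convention the left-hand electrode in cell notation is the anode (oxidation) and the right-hand electrode is the cathode (reduction).
E°cell = E°(right) − E°(left) = −0.13 − (+0.52) = −0.65 V.
The negative sign shows that, as written, the cell would require an external voltage to drive the reaction.

−0.65 V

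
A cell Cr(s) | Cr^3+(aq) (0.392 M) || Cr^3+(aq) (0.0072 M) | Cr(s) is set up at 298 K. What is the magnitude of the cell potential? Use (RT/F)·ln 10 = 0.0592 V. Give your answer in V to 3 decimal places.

0.034 V

For a concentration cell E°cell = 0, since both electrodes use the same couple.
The compartment with the higher Cr^3+(aq) concentration (0.392 M) acts as the cathode; ions are reduced there and produced at the dilute (0.0072 M) anode.
With n = 3, Ecell = −(0.0592/3)·log([dilute]/[conc]) = −(0.0592/3)·log(0.0072/0.392) = +0.034 V.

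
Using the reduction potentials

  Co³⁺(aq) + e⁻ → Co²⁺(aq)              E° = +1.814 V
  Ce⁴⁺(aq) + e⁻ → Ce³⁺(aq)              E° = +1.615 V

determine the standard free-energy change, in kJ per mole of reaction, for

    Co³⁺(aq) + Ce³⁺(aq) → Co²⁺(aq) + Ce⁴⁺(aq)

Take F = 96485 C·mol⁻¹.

−19.2 kJ/mol

In the reaction as written Co³⁺(aq) is reduced, so the Co³⁺/Co²⁺ couple is the cathode and Ce⁴⁺/Ce³⁺ is the anode.
E°cell = +1.814 − (+1.615) = +0.199 V; balancing electrons gives n = 1.
ΔG° = −nFE°cell = −(1)(96485)(+0.199) J/mol = −19.2 kJ/mol.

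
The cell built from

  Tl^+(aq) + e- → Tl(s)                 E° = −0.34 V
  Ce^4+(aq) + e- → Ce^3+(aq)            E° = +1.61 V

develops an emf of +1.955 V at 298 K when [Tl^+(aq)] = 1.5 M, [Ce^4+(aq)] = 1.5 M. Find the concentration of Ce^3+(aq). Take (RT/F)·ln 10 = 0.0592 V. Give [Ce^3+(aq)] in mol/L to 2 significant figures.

0.82 M

Ce⁴⁺/Ce³⁺ is the cathode (higher E°); E°cell = +1.61 − (−0.34) = +1.95 V with n = 1.
Rearranging E = E° − (0.0592/n)·log Q gives log Q = 1(+1.95 − (+1.955))/0.0592 = −0.084.
The balanced reaction is Ce^4+(aq) + Tl(s) → Ce^3+(aq) + Tl^+(aq), so Q = ([Ce^3+(aq)]·[Tl^+(aq)]) / [Ce^4+(aq)].
Substituting the known concentrations and solving, log [Ce^3+(aq)] = −0.084 and [Ce^3+(aq)] = 0.82 M.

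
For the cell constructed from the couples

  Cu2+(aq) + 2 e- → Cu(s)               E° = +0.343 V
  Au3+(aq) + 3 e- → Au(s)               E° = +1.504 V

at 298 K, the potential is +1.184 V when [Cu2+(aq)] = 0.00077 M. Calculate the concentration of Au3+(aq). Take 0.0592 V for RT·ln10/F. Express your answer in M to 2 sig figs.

Au³⁺/Au is the cathode (higher E°); E°cell = +1.504 − (+0.343) = +1.161 V with n = 6.
Since E = E° − (0.0592/n)·log Q, log Q = n(E° − E)/0.0592 = −2.331.
For 2 Au3+(aq) + 3 Cu(s) → 2 Au(s) + 3 Cu2+(aq), the reaction quotient is Q = [Cu2+(aq)]^3 / [Au3+(aq)]^2.
Solving for the unknown gives log [Au3+(aq)] = −3.505, so [Au3+(aq)] ≈ 0.00031 M.

0.00031 M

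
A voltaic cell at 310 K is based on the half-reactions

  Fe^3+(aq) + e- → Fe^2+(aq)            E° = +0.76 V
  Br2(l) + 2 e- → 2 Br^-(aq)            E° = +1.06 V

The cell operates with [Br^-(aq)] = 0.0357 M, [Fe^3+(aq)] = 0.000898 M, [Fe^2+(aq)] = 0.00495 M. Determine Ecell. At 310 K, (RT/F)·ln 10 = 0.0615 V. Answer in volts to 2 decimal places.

Since E°(Br₂/Br⁻) > E°(Fe³⁺/Fe²⁺), Br₂/Br⁻ serves as the cathode.
The standard potential is +1.06 − (+0.76) = +0.30 V and the balanced reaction transfers n = 2 electrons.
Balancing gives Br2(l) + 2 Fe^2+(aq) → 2 Br^-(aq) + 2 Fe^3+(aq); hence Q = ([Br^-(aq)]^2·[Fe^3+(aq)]^2) / [Fe^2+(aq)]^2 = 4.19×10^−5 (log Q = −4.377).
Applying E = E° − (RT ln10/nF)·log Q gives +0.30 − (0.0615/2)(−4.377) = +0.43 V.

+0.43 V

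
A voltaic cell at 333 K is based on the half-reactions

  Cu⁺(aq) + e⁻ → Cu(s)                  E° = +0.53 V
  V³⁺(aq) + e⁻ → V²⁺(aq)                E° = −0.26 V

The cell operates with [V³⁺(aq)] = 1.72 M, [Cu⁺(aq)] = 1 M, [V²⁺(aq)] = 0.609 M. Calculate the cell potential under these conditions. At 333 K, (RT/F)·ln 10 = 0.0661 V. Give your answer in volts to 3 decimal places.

The Cu⁺/Cu couple has the more positive E°, so it is the cathode; V³⁺/V²⁺ is the anode.
E°cell = E°cat − E°an = +0.53 − (−0.26) = +0.79 V; n = 1.
Balancing gives Cu⁺(aq) + V²⁺(aq) → Cu(s) + V³⁺(aq); hence Q = [V³⁺(aq)] / ([Cu⁺(aq)]·[V²⁺(aq)]) = 2.82 (log Q = 0.451).
By the Nernst equation, E = +0.79 − (0.0661/1)·(0.451) = +0.760 V.

+0.760 V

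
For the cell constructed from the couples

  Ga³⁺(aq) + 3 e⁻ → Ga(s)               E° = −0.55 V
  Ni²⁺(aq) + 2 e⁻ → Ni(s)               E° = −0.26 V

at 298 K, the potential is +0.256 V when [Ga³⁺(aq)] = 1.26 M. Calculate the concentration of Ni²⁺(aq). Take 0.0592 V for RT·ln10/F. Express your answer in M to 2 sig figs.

The Ni²⁺/Ni couple has the larger reduction potential, so it is the cathode: E°cell = −0.26 − (−0.55) = +0.29 V and n = 6.
Since E = E° − (0.0592/n)·log Q, log Q = n(E° − E)/0.0592 = 3.446.
The balanced reaction is 3 Ni²⁺(aq) + 2 Ga(s) → 3 Ni(s) + 2 Ga³⁺(aq), so Q = [Ga³⁺(aq)]^2 / [Ni²⁺(aq)]^3.
Solving for the unknown gives log [Ni²⁺(aq)] = −1.082, so [Ni²⁺(aq)] ≈ 0.083 M.

0.083 M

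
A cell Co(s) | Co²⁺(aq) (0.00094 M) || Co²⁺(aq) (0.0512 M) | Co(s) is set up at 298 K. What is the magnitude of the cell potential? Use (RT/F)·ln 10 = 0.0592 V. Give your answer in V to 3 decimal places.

For a concentration cell E°cell = 0, since both electrodes use the same couple.
The compartment with the higher Co²⁺(aq) concentration (0.0512 M) acts as the cathode; ions are reduced there and produced at the dilute (0.00094 M) anode.
With n = 2, Ecell = −(0.0592/2)·log([dilute]/[conc]) = −(0.0592/2)·log(0.00094/0.0512) = +0.051 V.

0.051 V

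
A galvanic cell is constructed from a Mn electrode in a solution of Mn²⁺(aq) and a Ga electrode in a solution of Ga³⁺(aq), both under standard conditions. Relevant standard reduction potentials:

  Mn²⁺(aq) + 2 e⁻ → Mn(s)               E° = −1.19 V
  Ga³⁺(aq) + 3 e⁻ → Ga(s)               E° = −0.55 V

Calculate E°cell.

+0.64 V

Of the two couples in this cell, the one with the more positive reduction potential is reduced at the cathode: here that is Ga³⁺/Ga (−0.55 V); Mn²⁺/Mn (−1.19 V) is the anode.
E°cell = E°(cathode) − E°(anode) = −0.55 − (−1.19) = +0.64 V.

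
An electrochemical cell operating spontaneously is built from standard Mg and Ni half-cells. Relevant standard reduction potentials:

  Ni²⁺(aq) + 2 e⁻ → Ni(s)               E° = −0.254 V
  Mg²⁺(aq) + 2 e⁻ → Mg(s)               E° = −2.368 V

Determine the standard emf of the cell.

+2.114 V

The Ni²⁺/Ni couple has the higher E°, so Ni ion is reduced (cathode) and Mg is oxidized (anode).
E°cell = E°(cathode) − E°(anode) = −0.254 − (−2.368) = +2.114 V.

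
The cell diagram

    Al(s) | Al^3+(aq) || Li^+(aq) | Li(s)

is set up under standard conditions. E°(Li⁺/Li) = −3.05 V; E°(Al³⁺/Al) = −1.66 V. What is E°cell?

−1.39 V

By convention the left-hand electrode in cell notation is the anode (oxidation) and the right-hand electrode is the cathode (reduction).
E°cell = E°(right) − E°(left) = −3.05 − (−1.66) = −1.39 V.
The negative sign shows that, as written, the cell would require an external voltage to drive the reaction.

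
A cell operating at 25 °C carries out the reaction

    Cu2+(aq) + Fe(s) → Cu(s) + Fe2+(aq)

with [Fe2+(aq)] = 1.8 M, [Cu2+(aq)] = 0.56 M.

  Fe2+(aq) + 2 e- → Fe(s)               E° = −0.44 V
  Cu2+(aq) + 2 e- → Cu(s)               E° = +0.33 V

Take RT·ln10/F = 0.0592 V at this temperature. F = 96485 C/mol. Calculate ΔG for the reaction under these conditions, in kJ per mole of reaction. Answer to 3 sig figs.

With Cu²⁺/Cu reduced at the cathode, E°cell = +0.33 − (−0.44) = +0.77 V and n = 2.
The reaction quotient is [Fe2+(aq)] / [Cu2+(aq)] = 3.21; by Nernst, E = +0.77 − (0.0592/2)(0.507) = +0.7550 V.
Then ΔG = −nFE = −2 × 96485 × +0.7550 J/mol = −146 kJ/mol.

−146 kJ/mol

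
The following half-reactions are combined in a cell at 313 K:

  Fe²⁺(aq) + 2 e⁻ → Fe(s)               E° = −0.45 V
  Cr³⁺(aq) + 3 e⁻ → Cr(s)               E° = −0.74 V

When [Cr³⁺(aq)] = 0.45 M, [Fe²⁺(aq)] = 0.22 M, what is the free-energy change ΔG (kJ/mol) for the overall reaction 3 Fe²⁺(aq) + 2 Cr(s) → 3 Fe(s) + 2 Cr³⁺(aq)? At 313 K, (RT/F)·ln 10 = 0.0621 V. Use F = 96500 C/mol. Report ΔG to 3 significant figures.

The standard cell potential is −0.45 − (−0.74) = +0.29 V, with n = 6 electrons in the balanced equation.
Here Q = [Cr³⁺(aq)]^2 / [Fe²⁺(aq)]^3 = 19 (log Q = 1.279), giving E = +0.29 − (0.0621/6)·(1.279) = +0.2768 V.
ΔG = −nFE = −(6)(96500)(+0.2768) J/mol = −160 kJ/mol.

−160 kJ/mol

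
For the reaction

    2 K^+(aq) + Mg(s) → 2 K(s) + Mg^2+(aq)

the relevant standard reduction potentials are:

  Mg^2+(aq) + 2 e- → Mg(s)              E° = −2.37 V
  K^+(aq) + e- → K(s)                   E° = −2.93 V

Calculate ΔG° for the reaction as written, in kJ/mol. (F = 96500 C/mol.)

In the reaction as written K^+(aq) is reduced, so the K⁺/K couple is the cathode and Mg²⁺/Mg is the anode.
E°cell = −2.93 − (−2.37) = −0.56 V; balancing electrons gives n = 2.
ΔG° = −nFE°cell = −(2)(96500)(−0.56) J/mol = +108 kJ/mol.

+108 kJ/mol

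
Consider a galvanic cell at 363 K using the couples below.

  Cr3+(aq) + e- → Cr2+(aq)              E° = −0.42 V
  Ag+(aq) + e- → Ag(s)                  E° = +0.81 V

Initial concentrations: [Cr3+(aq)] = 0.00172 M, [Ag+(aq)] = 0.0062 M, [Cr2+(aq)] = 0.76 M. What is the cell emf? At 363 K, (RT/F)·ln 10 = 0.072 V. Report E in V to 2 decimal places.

+1.26 V

The Ag⁺/Ag couple has the more positive E°, so it is the cathode; Cr³⁺/Cr²⁺ is the anode.
E°cell = +0.81 − (−0.42) = +1.23 V, with n = 1 electron transferred.
The balanced reaction is Ag+(aq) + Cr2+(aq) → Ag(s) + Cr3+(aq), so Q = [Cr3+(aq)] / ([Ag+(aq)]·[Cr2+(aq)]) = 0.365 and log Q = −0.438.
E = E° − (0.072/n)·log Q = +1.23 − (0.072/1)(−0.438) = +1.26 V.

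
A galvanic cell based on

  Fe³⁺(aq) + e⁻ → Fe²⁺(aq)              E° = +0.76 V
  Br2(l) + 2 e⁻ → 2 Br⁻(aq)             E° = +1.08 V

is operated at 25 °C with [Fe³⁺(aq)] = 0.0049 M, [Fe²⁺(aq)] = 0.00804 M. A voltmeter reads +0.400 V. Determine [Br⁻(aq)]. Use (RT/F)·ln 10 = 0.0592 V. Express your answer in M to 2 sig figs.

0.073 M

Br₂/Br⁻ is the cathode (higher E°); E°cell = +1.08 − (+0.76) = +0.32 V with n = 2.
Since E = E° − (0.0592/n)·log Q, log Q = n(E° − E)/0.0592 = −2.703.
For Br2(l) + 2 Fe²⁺(aq) → 2 Br⁻(aq) + 2 Fe³⁺(aq), the reaction quotient is Q = ([Br⁻(aq)]^2·[Fe³⁺(aq)]^2) / [Fe²⁺(aq)]^2.
Substituting the known concentrations and solving, log [Br⁻(aq)] = −1.136 and [Br⁻(aq)] = 0.073 M.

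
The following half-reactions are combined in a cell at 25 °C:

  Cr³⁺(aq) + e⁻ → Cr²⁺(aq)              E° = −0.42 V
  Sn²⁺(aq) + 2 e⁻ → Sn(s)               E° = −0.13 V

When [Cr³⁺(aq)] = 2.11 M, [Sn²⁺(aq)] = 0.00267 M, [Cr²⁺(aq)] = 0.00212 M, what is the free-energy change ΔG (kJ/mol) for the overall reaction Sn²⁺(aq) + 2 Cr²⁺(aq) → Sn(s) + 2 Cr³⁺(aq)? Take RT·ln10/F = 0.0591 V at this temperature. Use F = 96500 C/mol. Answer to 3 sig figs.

With Sn²⁺/Sn reduced at the cathode, E°cell = −0.13 − (−0.42) = +0.29 V and n = 2.
Q = [Cr³⁺(aq)]^2 / ([Sn²⁺(aq)]·[Cr²⁺(aq)]^2) = 3.71×10^8, so log Q = 8.569 and E = +0.29 − (0.0591/2)(8.569) = +0.0368 V.
ΔG = −nFE = −(2)(96500)(+0.0368) J/mol = −7.10 kJ/mol.

−7.10 kJ/mol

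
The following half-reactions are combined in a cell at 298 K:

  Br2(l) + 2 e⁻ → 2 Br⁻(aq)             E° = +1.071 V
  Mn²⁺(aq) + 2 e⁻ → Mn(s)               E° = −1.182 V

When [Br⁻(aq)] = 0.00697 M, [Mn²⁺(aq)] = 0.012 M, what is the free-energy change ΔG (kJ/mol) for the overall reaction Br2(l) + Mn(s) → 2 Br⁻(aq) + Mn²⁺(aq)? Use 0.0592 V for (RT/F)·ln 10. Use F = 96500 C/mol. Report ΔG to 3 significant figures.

With Br₂/Br⁻ reduced at the cathode, E°cell = +1.071 − (−1.182) = +2.253 V and n = 2.
Here Q = [Br⁻(aq)]^2·[Mn²⁺(aq)] = 5.83×10^−7 (log Q = −6.234), giving E = +2.253 − (0.0592/2)·(−6.234) = +2.4375 V.
Then ΔG = −nFE = −2 × 96500 × +2.4375 J/mol = −470 kJ/mol.

−470 kJ/mol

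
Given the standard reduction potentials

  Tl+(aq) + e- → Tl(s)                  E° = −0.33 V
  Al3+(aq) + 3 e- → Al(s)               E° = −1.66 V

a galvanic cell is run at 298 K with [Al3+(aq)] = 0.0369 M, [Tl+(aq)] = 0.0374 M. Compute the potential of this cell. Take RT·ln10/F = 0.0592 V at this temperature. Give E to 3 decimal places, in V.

Since E°(Tl⁺/Tl) > E°(Al³⁺/Al), Tl⁺/Tl serves as the cathode.
E°cell = E°cat − E°an = −0.33 − (−1.66) = +1.33 V; n = 3.
For the overall reaction 3 Tl+(aq) + Al(s) → 3 Tl(s) + Al3+(aq), Q = [Al3+(aq)] / [Tl+(aq)]^3 = 705, giving log Q = 2.848.
E = E° − (0.0592/n)·log Q = +1.33 − (0.0592/3)(2.848) = +1.274 V.

+1.274 V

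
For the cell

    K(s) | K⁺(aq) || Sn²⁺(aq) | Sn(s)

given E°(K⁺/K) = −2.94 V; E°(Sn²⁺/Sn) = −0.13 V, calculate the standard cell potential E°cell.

By convention the left-hand electrode in cell notation is the anode (oxidation) and the right-hand electrode is the cathode (reduction).
E°cell = E°(right) − E°(left) = −0.13 − (−2.94) = +2.81 V.

+2.81 V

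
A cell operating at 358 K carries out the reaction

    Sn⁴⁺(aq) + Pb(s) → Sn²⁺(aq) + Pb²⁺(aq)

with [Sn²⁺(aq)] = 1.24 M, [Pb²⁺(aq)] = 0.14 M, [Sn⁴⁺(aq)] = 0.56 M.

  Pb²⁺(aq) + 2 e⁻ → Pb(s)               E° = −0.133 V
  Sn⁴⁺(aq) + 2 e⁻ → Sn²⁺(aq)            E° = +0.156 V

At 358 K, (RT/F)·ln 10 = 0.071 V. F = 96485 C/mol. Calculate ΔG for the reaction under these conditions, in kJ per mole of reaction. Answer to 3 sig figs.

−59.3 kJ/mol

With Sn⁴⁺/Sn²⁺ reduced at the cathode, E°cell = +0.156 − (−0.133) = +0.289 V and n = 2.
Q = ([Sn²⁺(aq)]·[Pb²⁺(aq)]) / [Sn⁴⁺(aq)] = 0.31, so log Q = −0.509 and E = +0.289 − (0.071/2)(−0.509) = +0.3071 V.
Then ΔG = −nFE = −2 × 96485 × +0.3071 J/mol = −59.3 kJ/mol.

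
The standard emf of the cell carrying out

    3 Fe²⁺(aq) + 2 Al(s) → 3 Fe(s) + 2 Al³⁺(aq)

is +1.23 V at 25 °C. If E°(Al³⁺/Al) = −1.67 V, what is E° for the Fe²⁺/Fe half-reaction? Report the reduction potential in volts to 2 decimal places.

In the reaction as written the Fe²⁺/Fe couple is reduced (cathode) and Al³⁺/Al is oxidized (anode), so E°cell = E°(Fe²⁺/Fe) − E°(Al³⁺/Al).
E°(Fe²⁺/Fe) = E°cell + E°(anode) = +1.23 + (−1.67) = −0.44 V.

−0.44 V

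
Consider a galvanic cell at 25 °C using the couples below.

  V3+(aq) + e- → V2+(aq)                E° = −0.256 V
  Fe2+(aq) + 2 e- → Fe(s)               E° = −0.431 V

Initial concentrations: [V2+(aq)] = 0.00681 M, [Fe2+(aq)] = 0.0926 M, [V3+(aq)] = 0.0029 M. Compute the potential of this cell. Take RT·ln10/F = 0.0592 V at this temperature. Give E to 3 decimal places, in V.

+0.184 V

Since E°(V³⁺/V²⁺) > E°(Fe²⁺/Fe), V³⁺/V²⁺ serves as the cathode.
E°cell = −0.256 − (−0.431) = +0.175 V, with n = 2 electrons transferred.
The balanced reaction is 2 V3+(aq) + Fe(s) → 2 V2+(aq) + Fe2+(aq), so Q = ([V2+(aq)]^2·[Fe2+(aq)]) / [V3+(aq)]^2 = 0.511 and log Q = −0.292.
E = E° − (0.0592/n)·log Q = +0.175 − (0.0592/2)(−0.292) = +0.184 V.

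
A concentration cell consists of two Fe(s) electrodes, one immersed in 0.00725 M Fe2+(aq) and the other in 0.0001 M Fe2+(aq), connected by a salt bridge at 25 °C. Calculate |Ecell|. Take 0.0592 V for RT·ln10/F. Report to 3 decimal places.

0.055 V

For a concentration cell E°cell = 0, since both electrodes use the same couple.
The compartment with the higher Fe2+(aq) concentration (0.00725 M) acts as the cathode; ions are reduced there and produced at the dilute (0.0001 M) anode.
With n = 2, Ecell = −(0.0592/2)·log([dilute]/[conc]) = −(0.0592/2)·log(0.0001/0.00725) = +0.055 V.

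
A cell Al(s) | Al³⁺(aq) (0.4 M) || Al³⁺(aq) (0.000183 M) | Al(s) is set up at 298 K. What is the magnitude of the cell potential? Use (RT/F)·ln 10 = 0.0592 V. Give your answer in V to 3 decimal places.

For a concentration cell E°cell = 0, since both electrodes use the same couple.
The compartment with the higher Al³⁺(aq) concentration (0.4 M) acts as the cathode; ions are reduced there and produced at the dilute (0.000183 M) anode.
With n = 3, Ecell = −(0.0592/3)·log([dilute]/[conc]) = −(0.0592/3)·log(0.000183/0.4) = +0.066 V.

0.066 V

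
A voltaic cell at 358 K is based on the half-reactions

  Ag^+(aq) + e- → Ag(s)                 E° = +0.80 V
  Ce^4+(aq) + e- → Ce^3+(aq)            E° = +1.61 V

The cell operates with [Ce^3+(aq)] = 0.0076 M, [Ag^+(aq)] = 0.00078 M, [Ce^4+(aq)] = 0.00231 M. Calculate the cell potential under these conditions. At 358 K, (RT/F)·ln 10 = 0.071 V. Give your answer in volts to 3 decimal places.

+0.994 V

Ce⁴⁺/Ce³⁺ is reduced (cathode, E° = +1.61 V) and Ag⁺/Ag is oxidized (anode).
The standard potential is +1.61 − (+0.80) = +0.81 V and the balanced reaction transfers n = 1 electron.
For the overall reaction Ce^4+(aq) + Ag(s) → Ce^3+(aq) + Ag^+(aq), Q = ([Ce^3+(aq)]·[Ag^+(aq)]) / [Ce^4+(aq)] = 0.00257, giving log Q = −2.591.
By the Nernst equation, E = +0.81 − (0.071/1)·(−2.591) = +0.994 V.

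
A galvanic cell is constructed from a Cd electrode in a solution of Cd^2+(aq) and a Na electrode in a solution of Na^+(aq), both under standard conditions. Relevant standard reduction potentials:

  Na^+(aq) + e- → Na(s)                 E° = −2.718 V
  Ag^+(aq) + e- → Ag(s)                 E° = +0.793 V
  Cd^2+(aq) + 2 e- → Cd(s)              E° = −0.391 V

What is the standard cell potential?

+2.327 V

The Cd²⁺/Cd couple has the higher E°, so Cd ion is reduced (cathode) and Na is oxidized (anode).
E°cell = E°(cathode) − E°(anode) = −0.391 − (−2.718) = +2.327 V.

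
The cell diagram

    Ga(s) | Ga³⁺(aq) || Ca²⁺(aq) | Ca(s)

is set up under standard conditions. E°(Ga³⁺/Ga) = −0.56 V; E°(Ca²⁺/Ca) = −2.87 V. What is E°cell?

−2.31 V

By convention the left-hand electrode in cell notation is the anode (oxidation) and the right-hand electrode is the cathode (reduction).
E°cell = E°(right) − E°(left) = −2.87 − (−0.56) = −2.31 V.
The negative sign shows that, as written, the cell would require an external voltage to drive the reaction.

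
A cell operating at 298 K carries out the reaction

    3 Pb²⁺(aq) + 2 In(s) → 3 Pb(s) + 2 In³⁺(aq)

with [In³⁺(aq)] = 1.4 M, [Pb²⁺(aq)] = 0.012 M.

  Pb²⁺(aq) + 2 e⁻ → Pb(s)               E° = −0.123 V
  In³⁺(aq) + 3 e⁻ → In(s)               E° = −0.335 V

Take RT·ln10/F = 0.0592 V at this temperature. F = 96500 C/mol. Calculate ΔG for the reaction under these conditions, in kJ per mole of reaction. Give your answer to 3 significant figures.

The standard cell potential is −0.123 − (−0.335) = +0.212 V, with n = 6 electrons in the balanced equation.
The reaction quotient is [In³⁺(aq)]^2 / [Pb²⁺(aq)]^3 = 1.13×10^6; by Nernst, E = +0.212 − (0.0592/6)(6.055) = +0.1523 V.
ΔG = −nFE = −(6)(96500)(+0.1523) J/mol = −88.2 kJ/mol.

−88.2 kJ/mol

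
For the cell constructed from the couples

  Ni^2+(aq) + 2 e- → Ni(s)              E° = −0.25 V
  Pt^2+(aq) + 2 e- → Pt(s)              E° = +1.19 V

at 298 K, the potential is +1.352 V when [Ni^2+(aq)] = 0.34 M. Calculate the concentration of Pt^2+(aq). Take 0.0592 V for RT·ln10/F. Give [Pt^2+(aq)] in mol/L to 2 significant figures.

Pt²⁺/Pt is the cathode (higher E°); E°cell = +1.19 − (−0.25) = +1.44 V with n = 2.
Since E = E° − (0.0592/n)·log Q, log Q = n(E° − E)/0.0592 = 2.973.
Balancing electrons gives Pt^2+(aq) + Ni(s) → Pt(s) + Ni^2+(aq); thus Q = [Ni^2+(aq)] / [Pt^2+(aq)].
Solving for the unknown gives log [Pt^2+(aq)] = −3.442, so [Pt^2+(aq)] ≈ 0.00036 M.

0.00036 M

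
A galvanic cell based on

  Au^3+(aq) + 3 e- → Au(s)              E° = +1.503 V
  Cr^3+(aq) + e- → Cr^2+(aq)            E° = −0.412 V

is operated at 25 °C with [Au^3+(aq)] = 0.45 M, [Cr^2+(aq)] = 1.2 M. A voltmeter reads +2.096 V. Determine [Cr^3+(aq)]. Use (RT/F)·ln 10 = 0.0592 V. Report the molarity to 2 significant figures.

0.00081 M

With Au³⁺/Au at the cathode and Cr³⁺/Cr²⁺ at the anode, E°cell = +1.503 − (−0.412) = +1.915 V (n = 3).
Since E = E° − (0.0592/n)·log Q, log Q = n(E° − E)/0.0592 = −9.172.
For Au^3+(aq) + 3 Cr^2+(aq) → Au(s) + 3 Cr^3+(aq), the reaction quotient is Q = [Cr^3+(aq)]^3 / ([Au^3+(aq)]·[Cr^2+(aq)]^3).
Isolating [Cr^3+(aq)] in Q = 10^{−9.172} yields log [Cr^3+(aq)] = −3.094, i.e. 0.00081 M.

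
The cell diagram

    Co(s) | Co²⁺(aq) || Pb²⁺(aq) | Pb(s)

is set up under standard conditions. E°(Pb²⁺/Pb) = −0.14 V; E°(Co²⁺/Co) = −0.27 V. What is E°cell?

+0.13 V

By convention the left-hand electrode in cell notation is the anode (oxidation) and the right-hand electrode is the cathode (reduction).
E°cell = E°(right) − E°(left) = −0.14 − (−0.27) = +0.13 V.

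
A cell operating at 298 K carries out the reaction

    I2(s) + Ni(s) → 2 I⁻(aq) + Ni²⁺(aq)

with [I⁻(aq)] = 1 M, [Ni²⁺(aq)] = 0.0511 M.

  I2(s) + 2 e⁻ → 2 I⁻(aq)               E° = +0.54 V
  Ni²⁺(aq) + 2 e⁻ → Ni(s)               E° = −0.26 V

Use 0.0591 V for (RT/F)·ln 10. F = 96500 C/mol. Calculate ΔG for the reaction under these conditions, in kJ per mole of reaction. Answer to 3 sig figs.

With I₂/I⁻ reduced at the cathode, E°cell = +0.54 − (−0.26) = +0.80 V and n = 2.
Here Q = [I⁻(aq)]^2·[Ni²⁺(aq)] = 0.0511 (log Q = −1.292), giving E = +0.80 − (0.0591/2)·(−1.292) = +0.8382 V.
Then ΔG = −nFE = −2 × 96500 × +0.8382 J/mol = −162 kJ/mol.

−162 kJ/mol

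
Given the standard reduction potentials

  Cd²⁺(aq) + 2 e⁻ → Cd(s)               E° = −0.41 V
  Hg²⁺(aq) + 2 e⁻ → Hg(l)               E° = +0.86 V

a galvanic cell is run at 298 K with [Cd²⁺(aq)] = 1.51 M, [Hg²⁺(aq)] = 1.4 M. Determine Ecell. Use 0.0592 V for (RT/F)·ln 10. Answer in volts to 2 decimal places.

+1.27 V

Hg²⁺/Hg is reduced (cathode, E° = +0.86 V) and Cd²⁺/Cd is oxidized (anode).
E°cell = E°cat − E°an = +0.86 − (−0.41) = +1.27 V; n = 2.
The balanced reaction is Hg²⁺(aq) + Cd(s) → Hg(l) + Cd²⁺(aq), so Q = [Cd²⁺(aq)] / [Hg²⁺(aq)] = 1.08 and log Q = 0.033.
Applying E = E° − (RT ln10/nF)·log Q gives +1.27 − (0.0592/2)(0.033) = +1.27 V.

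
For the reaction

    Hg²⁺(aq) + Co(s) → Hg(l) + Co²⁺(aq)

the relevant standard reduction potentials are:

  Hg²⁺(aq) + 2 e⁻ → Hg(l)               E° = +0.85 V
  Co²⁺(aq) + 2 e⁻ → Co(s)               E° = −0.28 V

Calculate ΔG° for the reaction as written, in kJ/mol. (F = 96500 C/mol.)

In the reaction as written Hg²⁺(aq) is reduced, so the Hg²⁺/Hg couple is the cathode and Co²⁺/Co is the anode.
E°cell = +0.85 − (−0.28) = +1.13 V; balancing electrons gives n = 2.
ΔG° = −nFE°cell = −(2)(96500)(+1.13) J/mol = −218 kJ/mol.

−218 kJ/mol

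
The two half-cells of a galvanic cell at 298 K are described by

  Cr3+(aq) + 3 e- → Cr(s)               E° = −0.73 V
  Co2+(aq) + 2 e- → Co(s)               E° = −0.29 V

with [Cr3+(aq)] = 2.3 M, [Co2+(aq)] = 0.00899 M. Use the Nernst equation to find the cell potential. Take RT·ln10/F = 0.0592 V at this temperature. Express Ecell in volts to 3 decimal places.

+0.372 V

The Co²⁺/Co couple has the more positive E°, so it is the cathode; Cr³⁺/Cr is the anode.
E°cell = E°cat − E°an = −0.29 − (−0.73) = +0.44 V; n = 6.
Balancing gives 3 Co2+(aq) + 2 Cr(s) → 3 Co(s) + 2 Cr3+(aq); hence Q = [Cr3+(aq)]^2 / [Co2+(aq)]^3 = 7.28×10^6 (log Q = 6.862).
By the Nernst equation, E = +0.44 − (0.0592/6)·(6.862) = +0.372 V.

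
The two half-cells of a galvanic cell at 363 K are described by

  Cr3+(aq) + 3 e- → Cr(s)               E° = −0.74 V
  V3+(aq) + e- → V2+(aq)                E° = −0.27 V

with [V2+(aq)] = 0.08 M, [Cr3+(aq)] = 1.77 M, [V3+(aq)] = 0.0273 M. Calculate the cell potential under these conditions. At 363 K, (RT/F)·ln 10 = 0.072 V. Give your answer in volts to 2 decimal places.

+0.43 V

Since E°(V³⁺/V²⁺) > E°(Cr³⁺/Cr), V³⁺/V²⁺ serves as the cathode.
The standard potential is −0.27 − (−0.74) = +0.47 V and the balanced reaction transfers n = 3 electrons.
For the overall reaction 3 V3+(aq) + Cr(s) → 3 V2+(aq) + Cr3+(aq), Q = ([V2+(aq)]^3·[Cr3+(aq)]) / [V3+(aq)]^3 = 44.5, giving log Q = 1.649.
E = E° − (0.072/n)·log Q = +0.47 − (0.072/3)(1.649) = +0.43 V.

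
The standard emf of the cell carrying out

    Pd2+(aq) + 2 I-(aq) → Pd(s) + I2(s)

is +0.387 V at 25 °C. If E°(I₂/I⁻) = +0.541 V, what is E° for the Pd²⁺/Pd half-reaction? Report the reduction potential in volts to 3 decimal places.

+0.928 V

In the reaction as written the Pd²⁺/Pd couple is reduced (cathode) and I₂/I⁻ is oxidized (anode), so E°cell = E°(Pd²⁺/Pd) − E°(I₂/I⁻).
E°(Pd²⁺/Pd) = E°cell + E°(anode) = +0.387 + (+0.541) = +0.928 V.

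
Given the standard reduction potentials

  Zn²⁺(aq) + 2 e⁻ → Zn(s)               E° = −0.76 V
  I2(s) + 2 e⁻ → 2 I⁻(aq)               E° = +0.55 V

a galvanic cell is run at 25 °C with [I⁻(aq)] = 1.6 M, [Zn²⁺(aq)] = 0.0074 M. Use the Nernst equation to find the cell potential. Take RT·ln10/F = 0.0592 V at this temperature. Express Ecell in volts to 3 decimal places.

Since E°(I₂/I⁻) > E°(Zn²⁺/Zn), I₂/I⁻ serves as the cathode.
The standard potential is +0.55 − (−0.76) = +1.31 V and the balanced reaction transfers n = 2 electrons.
For the overall reaction I2(s) + Zn(s) → 2 I⁻(aq) + Zn²⁺(aq), Q = [I⁻(aq)]^2·[Zn²⁺(aq)] = 0.0189, giving log Q = −1.723.
By the Nernst equation, E = +1.31 − (0.0592/2)·(−1.723) = +1.361 V.

+1.361 V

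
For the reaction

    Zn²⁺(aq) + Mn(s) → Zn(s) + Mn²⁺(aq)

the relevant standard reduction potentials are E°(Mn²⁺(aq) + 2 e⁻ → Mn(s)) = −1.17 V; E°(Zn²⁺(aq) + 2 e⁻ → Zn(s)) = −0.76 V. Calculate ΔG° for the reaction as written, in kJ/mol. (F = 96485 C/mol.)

−79.1 kJ/mol

In the reaction as written Zn²⁺(aq) is reduced, so the Zn²⁺/Zn couple is the cathode and Mn²⁺/Mn is the anode.
E°cell = −0.76 − (−1.17) = +0.41 V; balancing electrons gives n = 2.
ΔG° = −nFE°cell = −(2)(96485)(+0.41) J/mol = −79.1 kJ/mol.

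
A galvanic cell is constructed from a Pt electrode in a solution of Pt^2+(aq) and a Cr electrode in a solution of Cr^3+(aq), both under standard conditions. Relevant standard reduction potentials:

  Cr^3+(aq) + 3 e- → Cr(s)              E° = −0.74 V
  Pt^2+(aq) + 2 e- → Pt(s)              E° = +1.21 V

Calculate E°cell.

+1.95 V

The Pt²⁺/Pt couple has the higher E°, so Pt ion is reduced (cathode) and Cr is oxidized (anode).
E°cell = E°(cathode) − E°(anode) = +1.21 − (−0.74) = +1.95 V.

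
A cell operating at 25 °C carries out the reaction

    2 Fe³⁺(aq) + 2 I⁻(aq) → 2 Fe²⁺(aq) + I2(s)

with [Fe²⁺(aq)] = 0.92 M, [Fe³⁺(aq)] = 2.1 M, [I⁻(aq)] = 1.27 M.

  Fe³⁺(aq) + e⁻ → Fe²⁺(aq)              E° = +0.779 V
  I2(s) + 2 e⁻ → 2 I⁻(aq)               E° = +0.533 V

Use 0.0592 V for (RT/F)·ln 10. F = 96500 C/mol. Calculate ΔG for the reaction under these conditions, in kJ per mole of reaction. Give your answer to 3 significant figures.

−52.8 kJ/mol

The standard cell potential is +0.779 − (+0.533) = +0.246 V, with n = 2 electrons in the balanced equation.
The reaction quotient is [Fe²⁺(aq)]^2 / ([Fe³⁺(aq)]^2·[I⁻(aq)]^2) = 0.119; by Nernst, E = +0.246 − (0.0592/2)(−0.924) = +0.2734 V.
Then ΔG = −nFE = −2 × 96500 × +0.2734 J/mol = −52.8 kJ/mol.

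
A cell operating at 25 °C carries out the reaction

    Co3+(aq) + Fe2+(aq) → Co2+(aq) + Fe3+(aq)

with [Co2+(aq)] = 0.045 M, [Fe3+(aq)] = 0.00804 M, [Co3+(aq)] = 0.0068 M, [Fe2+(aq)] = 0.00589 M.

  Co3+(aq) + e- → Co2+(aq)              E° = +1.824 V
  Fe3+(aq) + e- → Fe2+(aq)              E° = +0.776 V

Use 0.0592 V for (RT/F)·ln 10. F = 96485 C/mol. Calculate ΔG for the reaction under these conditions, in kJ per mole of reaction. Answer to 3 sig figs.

With Co³⁺/Co²⁺ reduced at the cathode, E°cell = +1.824 − (+0.776) = +1.048 V and n = 1.
Here Q = ([Co2+(aq)]·[Fe3+(aq)]) / ([Co3+(aq)]·[Fe2+(aq)]) = 9.03 (log Q = 0.956), giving E = +1.048 − (0.0592/1)·(0.956) = +0.9914 V.
Finally ΔG = −nFE = −(1)(96485 C/mol)(+0.9914 V) = −95.7 kJ/mol.

−95.7 kJ/mol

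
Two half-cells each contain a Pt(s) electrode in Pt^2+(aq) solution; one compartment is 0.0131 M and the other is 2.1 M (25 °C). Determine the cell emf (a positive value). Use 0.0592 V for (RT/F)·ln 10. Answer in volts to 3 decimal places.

For a concentration cell E°cell = 0, since both electrodes use the same couple.
The compartment with the higher Pt^2+(aq) concentration (2.1 M) acts as the cathode; ions are reduced there and produced at the dilute (0.0131 M) anode.
With n = 2, Ecell = −(0.0592/2)·log([dilute]/[conc]) = −(0.0592/2)·log(0.0131/2.1) = +0.065 V.

0.065 V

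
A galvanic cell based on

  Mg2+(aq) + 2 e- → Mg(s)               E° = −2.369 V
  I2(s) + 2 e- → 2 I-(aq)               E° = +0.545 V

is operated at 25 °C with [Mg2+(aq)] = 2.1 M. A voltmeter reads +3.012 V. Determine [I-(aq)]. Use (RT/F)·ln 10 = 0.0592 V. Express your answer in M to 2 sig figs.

0.015 M

With I₂/I⁻ at the cathode and Mg²⁺/Mg at the anode, E°cell = +0.545 − (−2.369) = +2.914 V (n = 2).
Since E = E° − (0.0592/n)·log Q, log Q = n(E° − E)/0.0592 = −3.311.
The balanced reaction is I2(s) + Mg(s) → 2 I-(aq) + Mg2+(aq), so Q = [I-(aq)]^2·[Mg2+(aq)].
Isolating [I-(aq)] in Q = 10^{−3.311} yields log [I-(aq)] = −1.817, i.e. 0.015 M.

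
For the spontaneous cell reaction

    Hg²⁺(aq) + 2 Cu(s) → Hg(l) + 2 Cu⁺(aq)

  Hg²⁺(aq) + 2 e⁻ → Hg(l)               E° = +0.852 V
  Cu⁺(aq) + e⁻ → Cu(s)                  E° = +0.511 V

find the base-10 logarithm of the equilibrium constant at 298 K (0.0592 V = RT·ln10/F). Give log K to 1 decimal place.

The Hg²⁺/Hg couple is reduced (cathode); E°cell = +0.852 − (+0.511) = +0.341 V with n = 2.
At equilibrium E = 0, so log K = nE°cell / 0.0592 = (2)(+0.341) / 0.0592 = 11.5.

log K = 11.5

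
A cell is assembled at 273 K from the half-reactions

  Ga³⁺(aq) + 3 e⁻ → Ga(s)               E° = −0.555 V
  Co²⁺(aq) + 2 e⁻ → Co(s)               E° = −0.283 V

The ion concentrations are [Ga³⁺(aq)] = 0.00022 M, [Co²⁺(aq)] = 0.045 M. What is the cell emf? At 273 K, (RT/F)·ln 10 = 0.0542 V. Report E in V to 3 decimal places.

+0.302 V

Co²⁺/Co is reduced (cathode, E° = −0.283 V) and Ga³⁺/Ga is oxidized (anode).
The standard potential is −0.283 − (−0.555) = +0.272 V and the balanced reaction transfers n = 6 electrons.
Balancing gives 3 Co²⁺(aq) + 2 Ga(s) → 3 Co(s) + 2 Ga³⁺(aq); hence Q = [Ga³⁺(aq)]^2 / [Co²⁺(aq)]^3 = 0.000531 (log Q = −3.275).
By the Nernst equation, E = +0.272 − (0.0542/6)·(−3.275) = +0.302 V.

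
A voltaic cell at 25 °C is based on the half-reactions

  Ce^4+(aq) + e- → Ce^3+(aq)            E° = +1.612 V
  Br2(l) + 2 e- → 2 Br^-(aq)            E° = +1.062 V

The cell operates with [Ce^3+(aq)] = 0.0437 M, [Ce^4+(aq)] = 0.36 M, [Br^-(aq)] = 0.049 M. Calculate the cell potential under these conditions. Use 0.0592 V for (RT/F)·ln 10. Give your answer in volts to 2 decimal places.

Since E°(Ce⁴⁺/Ce³⁺) > E°(Br₂/Br⁻), Ce⁴⁺/Ce³⁺ serves as the cathode.
The standard potential is +1.612 − (+1.062) = +0.550 V and the balanced reaction transfers n = 2 electrons.
For the overall reaction 2 Ce^4+(aq) + 2 Br^-(aq) → 2 Ce^3+(aq) + Br2(l), Q = [Ce^3+(aq)]^2 / ([Ce^4+(aq)]^2·[Br^-(aq)]^2) = 6.14, giving log Q = 0.788.
Applying E = E° − (RT ln10/nF)·log Q gives +0.550 − (0.0592/2)(0.788) = +0.53 V.

+0.53 V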